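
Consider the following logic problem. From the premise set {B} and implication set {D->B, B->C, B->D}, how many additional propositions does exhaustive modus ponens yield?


Initial facts: {B}
Apply modus ponens to closure:
  B and B->C  =>  C
  B and B->D  =>  D
Final known: {B, C, D}
New propositions: {C, D}
Count = 2

2


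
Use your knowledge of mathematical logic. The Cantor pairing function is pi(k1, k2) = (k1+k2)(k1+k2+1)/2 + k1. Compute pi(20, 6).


k1 + k2 = 26
(k1+k2)(k1+k2+1)/2 = 26 * 27 / 2 = 351
pi = 351 + 20 = 371

371


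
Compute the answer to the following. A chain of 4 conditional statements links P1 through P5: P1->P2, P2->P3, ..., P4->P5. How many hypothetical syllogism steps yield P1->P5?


With 4 implications in a chain connecting 5 propositions:
P1->P2, P2->P3, ..., P4->P5
Steps needed = (number of implications) - 1 = 4 - 1 = 3

3


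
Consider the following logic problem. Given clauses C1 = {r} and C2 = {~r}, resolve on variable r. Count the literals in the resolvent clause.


Remove r from C1 and ~r from C2.
C1 remainder: {}
C2 remainder: {}
Union (resolvent): {} (empty clause)
Resolvent has 0 literal(s).

0


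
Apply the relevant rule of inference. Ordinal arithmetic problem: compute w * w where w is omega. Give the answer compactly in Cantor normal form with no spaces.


Compute w * w.
Ordinal * is associative and left-distributive over +, but NOT commutative; for finite n>1, n*w = w but w*n stays w*n.
w * w = w^2 by definition.
Result = w^2

w^2


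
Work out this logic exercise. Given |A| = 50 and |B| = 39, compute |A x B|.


The Cartesian product A x B contains all ordered pairs (a, b).
|A x B| = |A| * |B| = 50 * 39 = 1950

1950


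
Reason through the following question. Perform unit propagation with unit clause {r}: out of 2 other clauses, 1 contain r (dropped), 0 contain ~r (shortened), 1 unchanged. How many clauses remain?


Satisfied (removed): 1
Shortened (remain): 0
Unchanged (remain): 1
Remaining = 0 + 1 = 1

1


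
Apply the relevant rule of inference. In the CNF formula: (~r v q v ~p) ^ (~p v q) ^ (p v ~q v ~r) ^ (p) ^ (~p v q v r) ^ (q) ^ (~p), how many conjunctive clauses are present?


A CNF formula is a conjunction of clauses.
Clauses are separated by ^.
Counting the conjuncts: 7 clauses.

7


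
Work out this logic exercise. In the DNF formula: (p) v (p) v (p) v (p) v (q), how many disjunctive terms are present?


A DNF formula is a disjunction of terms (conjunctions).
Terms are separated by v.
Counting the disjuncts: 5 terms.

5


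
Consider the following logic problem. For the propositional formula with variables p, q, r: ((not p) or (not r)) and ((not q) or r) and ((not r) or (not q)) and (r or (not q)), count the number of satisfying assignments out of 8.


Evaluate all 8 assignments for p, q, r:
p=0, q=0, r=0: 1
p=0, q=0, r=1: 1
p=0, q=1, r=0: 0
p=0, q=1, r=1: 0
p=1, q=0, r=0: 1
p=1, q=0, r=1: 0
p=1, q=1, r=0: 0
p=1, q=1, r=1: 0
Satisfying count = 3

3


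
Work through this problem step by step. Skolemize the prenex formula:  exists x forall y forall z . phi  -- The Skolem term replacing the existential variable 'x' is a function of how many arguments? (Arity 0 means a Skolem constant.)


Quantifier prefix: exists x forall y forall z
'x' is existentially quantified at position 1.
No universal quantifiers precede it.
Skolem function arity = 0 (a Skolem constant)

0


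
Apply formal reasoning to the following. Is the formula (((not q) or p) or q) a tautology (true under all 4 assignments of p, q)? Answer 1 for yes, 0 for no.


Check all 4 assignments:
p=0, q=0: 1
p=0, q=1: 1
p=1, q=0: 1
p=1, q=1: 1
Satisfying count = 4/4.
Tautology iff count = 4: yes.

1


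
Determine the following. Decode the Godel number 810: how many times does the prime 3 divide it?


Factorize 810 by dividing by 3 repeatedly.
Division steps: 3 divides 810 exactly 4 time(s).
Exponent of 3 = 4

4


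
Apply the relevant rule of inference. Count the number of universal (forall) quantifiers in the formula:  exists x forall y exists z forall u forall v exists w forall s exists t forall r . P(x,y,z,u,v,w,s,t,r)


Quantifier prefix: exists x forall y exists z forall u forall v exists w forall s exists t forall r
Mark each quantifier type:
  E U E U U E U E U
Universal count = 5, Existential count = 4
Asked for universal (forall) quantifiers: 5

5


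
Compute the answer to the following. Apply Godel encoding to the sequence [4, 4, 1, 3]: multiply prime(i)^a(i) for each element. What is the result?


Encode each element as an exponent of the corresponding prime:
  2^4 = 16
  3^4 = 81
  5^1 = 5
  7^3 = 343
Product = 16 * 81 * 5 * 343 = 2222640

2222640


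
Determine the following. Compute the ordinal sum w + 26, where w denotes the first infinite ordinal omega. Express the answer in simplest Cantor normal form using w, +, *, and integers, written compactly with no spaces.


Compute w + 26.
Ordinal + is associative but NOT commutative; for finite n>0, n + w = w but w + n stays w+n.
w + 26 is already in normal form (a successor ordinal beyond w).
Result = w+26

w+26


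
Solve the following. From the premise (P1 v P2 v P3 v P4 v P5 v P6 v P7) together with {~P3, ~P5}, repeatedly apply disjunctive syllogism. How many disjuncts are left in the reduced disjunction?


Original disjuncts (7): P1, P2, P3, P4, P5, P6, P7
Negated (eliminate): ~P3, ~P5
Remaining disjuncts: P1, P2, P4, P6, P7
Count = 7 - 2 = 5

5


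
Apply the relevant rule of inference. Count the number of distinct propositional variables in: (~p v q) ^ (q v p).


Identify each variable that appears in the formula.
Variables found: p, q
Count = 2

2


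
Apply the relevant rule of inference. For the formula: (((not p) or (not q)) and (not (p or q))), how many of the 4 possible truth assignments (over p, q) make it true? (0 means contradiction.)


Check all 4 assignments:
p=0, q=0: 1
p=0, q=1: 0
p=1, q=0: 0
p=1, q=1: 0
Count of True = 1

1


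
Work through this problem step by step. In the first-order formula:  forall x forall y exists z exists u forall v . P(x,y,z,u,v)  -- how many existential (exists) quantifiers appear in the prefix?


Quantifier prefix: forall x forall y exists z exists u forall v
Mark each quantifier type:
  U U E E U
Universal count = 3, Existential count = 2
Asked for existential (exists) quantifiers: 2

2


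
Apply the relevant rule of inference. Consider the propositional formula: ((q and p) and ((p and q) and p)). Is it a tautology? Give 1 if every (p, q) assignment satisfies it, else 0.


Check all 4 assignments:
p=0, q=0: 0
p=0, q=1: 0
p=1, q=0: 0
p=1, q=1: 1
Satisfying count = 1/4.
Tautology iff count = 4: no.

0


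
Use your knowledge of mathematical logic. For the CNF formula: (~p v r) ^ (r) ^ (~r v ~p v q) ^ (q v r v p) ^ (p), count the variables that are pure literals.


Check each variable for pure literal status:
p: mixed (not pure)
q: pure positive
r: mixed (not pure)
Pure literal count = 1

1


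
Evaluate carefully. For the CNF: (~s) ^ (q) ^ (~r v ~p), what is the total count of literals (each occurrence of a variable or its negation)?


Counting literals in each clause:
Clause 1: 1 literal(s)
Clause 2: 1 literal(s)
Clause 3: 2 literal(s)
Total = 4

4


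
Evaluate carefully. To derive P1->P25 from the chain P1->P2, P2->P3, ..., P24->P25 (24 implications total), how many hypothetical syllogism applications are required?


With 24 implications in a chain connecting 25 propositions:
P1->P2, P2->P3, ..., P24->P25
Steps needed = (number of implications) - 1 = 24 - 1 = 23

23


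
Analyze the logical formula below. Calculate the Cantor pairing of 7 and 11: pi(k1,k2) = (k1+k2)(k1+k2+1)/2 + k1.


k1 + k2 = 18
(k1+k2)(k1+k2+1)/2 = 18 * 19 / 2 = 171
pi = 171 + 7 = 178

178


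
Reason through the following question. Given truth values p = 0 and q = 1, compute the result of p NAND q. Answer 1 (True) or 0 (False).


p = 0, q = 1
Operation: p NAND q
Evaluate: 0 NAND 1 = 1

1


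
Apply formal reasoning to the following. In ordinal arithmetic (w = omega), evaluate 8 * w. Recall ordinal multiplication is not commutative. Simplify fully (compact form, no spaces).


Compute 8 * w.
Ordinal * is associative and left-distributive over +, but NOT commutative; for finite n>1, n*w = w but w*n stays w*n.
For finite n>0, n * w = sup{n*k : k<w} = w. So 8 * w = w.
Result = w

w


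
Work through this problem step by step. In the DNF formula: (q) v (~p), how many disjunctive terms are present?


A DNF formula is a disjunction of terms (conjunctions).
Terms are separated by v.
Counting the disjuncts: 2 terms.

2


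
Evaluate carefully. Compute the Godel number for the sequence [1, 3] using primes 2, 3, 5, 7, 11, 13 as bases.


Encode each element as an exponent of the corresponding prime:
  2^1 = 2
  3^3 = 27
Product = 2 * 27 = 54

54


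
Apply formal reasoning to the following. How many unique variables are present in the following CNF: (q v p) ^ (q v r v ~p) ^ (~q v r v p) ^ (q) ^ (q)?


Identify each variable that appears in the formula.
Variables found: p, q, r
Count = 3

3


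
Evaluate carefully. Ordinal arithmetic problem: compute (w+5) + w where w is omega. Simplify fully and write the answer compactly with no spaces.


Compute (w+5) + w.
Ordinal + is associative but NOT commutative; for finite n>0, n + w = w but w + n stays w+n.
(w+5) + w = w + (5+w) = w + w = w*2 (the finite tail 5 is absorbed by the right w).
Result = w*2

w*2


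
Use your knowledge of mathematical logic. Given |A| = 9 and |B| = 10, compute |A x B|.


The Cartesian product A x B contains all ordered pairs (a, b).
|A x B| = |A| * |B| = 9 * 10 = 90

90


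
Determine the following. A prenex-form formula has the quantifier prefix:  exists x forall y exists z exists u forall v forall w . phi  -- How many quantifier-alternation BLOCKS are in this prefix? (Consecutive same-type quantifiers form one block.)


Quantifier-type sequence: E A E E A A  (A=forall, E=exists)
Group into maximal same-type runs:
  Ex1 | Ax1 | Ex2 | Ax2
Number of blocks = 4

4


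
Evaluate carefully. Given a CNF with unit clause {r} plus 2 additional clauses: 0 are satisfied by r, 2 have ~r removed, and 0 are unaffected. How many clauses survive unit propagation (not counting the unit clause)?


Satisfied (removed): 0
Shortened (remain): 2
Unchanged (remain): 0
Remaining = 2 + 0 = 2

2


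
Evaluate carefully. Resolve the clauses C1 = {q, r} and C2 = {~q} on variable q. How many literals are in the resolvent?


Remove q from C1 and ~q from C2.
C1 remainder: {r}
C2 remainder: {}
Union (resolvent): {r}
Resolvent has 1 literal(s).

1


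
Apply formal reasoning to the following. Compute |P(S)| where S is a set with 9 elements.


The power set of a set with n elements has 2^n elements.
|P(S)| = 2^9 = 512

512


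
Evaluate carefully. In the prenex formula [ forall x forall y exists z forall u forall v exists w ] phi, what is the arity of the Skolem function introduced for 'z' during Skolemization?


Quantifier prefix: forall x forall y exists z forall u forall v exists w
'z' is existentially quantified at position 3.
Universal variables preceding it: x, y
Skolem function arity = 2

2


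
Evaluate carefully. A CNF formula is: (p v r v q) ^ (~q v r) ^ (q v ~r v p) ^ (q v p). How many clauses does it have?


A CNF formula is a conjunction of clauses.
Clauses are separated by ^.
Counting the conjuncts: 4 clauses.

4


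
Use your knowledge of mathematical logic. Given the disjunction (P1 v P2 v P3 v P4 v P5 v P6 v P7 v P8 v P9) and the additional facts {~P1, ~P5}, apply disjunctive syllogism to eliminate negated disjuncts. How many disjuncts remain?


Original disjuncts (9): P1, P2, P3, P4, P5, P6, P7, P8, P9
Negated (eliminate): ~P1, ~P5
Remaining disjuncts: P2, P3, P4, P6, P7, P8, P9
Count = 9 - 2 = 7

7


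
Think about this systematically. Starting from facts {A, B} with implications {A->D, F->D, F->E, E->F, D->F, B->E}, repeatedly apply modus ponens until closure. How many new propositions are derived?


Initial facts: {A, B}
Apply modus ponens to closure:
  A and A->D  =>  D
  D and D->F  =>  F
  B and B->E  =>  E
Final known: {A, B, D, E, F}
New propositions: {D, E, F}
Count = 3

3


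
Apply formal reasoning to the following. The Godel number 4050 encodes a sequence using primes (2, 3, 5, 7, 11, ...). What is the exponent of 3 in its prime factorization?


Factorize 4050 by dividing by 3 repeatedly.
Division steps: 3 divides 4050 exactly 4 time(s).
Exponent of 3 = 4

4


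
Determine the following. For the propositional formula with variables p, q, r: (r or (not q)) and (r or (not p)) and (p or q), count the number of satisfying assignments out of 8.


Evaluate all 8 assignments for p, q, r:
p=0, q=0, r=0: 0
p=0, q=0, r=1: 0
p=0, q=1, r=0: 0
p=0, q=1, r=1: 1
p=1, q=0, r=0: 0
p=1, q=0, r=1: 1
p=1, q=1, r=0: 0
p=1, q=1, r=1: 1
Satisfying count = 3

3


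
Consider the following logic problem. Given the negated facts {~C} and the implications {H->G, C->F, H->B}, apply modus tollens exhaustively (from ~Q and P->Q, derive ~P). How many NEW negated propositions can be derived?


Initial negated facts: {~C}
Apply modus tollens to closure:
  (no implication fires)
Final negated: {~C}
New negations: {(none)}
Count = 0

0


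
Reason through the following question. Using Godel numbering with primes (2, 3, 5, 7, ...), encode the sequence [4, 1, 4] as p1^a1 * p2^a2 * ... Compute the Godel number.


Encode each element as an exponent of the corresponding prime:
  2^4 = 16
  3^1 = 3
  5^4 = 625
Product = 16 * 3 * 625 = 30000

30000


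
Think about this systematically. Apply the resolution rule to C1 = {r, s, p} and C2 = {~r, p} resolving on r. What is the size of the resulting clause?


Remove r from C1 and ~r from C2.
C1 remainder: {s, p}
C2 remainder: {p}
Union (resolvent): {p, s}
Resolvent has 2 literal(s).

2


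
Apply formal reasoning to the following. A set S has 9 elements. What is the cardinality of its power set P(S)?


The power set of a set with n elements has 2^n elements.
|P(S)| = 2^9 = 512

512


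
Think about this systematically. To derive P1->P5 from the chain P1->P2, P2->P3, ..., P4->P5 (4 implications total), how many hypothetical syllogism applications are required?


With 4 implications in a chain connecting 5 propositions:
P1->P2, P2->P3, ..., P4->P5
Steps needed = (number of implications) - 1 = 4 - 1 = 3

3


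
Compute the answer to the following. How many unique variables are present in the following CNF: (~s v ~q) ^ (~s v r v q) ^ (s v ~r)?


Identify each variable that appears in the formula.
Variables found: q, r, s
Count = 3

3


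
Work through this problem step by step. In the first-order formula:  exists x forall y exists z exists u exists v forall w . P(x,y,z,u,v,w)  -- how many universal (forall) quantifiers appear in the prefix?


Quantifier prefix: exists x forall y exists z exists u exists v forall w
Mark each quantifier type:
  E U E E E U
Universal count = 2, Existential count = 4
Asked for universal (forall) quantifiers: 2

2


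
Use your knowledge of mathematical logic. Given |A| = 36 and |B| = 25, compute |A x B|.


The Cartesian product A x B contains all ordered pairs (a, b).
|A x B| = |A| * |B| = 36 * 25 = 900

900


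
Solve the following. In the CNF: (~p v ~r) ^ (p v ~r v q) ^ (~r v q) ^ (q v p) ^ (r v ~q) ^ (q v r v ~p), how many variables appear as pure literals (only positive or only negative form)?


Check each variable for pure literal status:
p: mixed (not pure)
q: mixed (not pure)
r: mixed (not pure)
Pure literal count = 0

0


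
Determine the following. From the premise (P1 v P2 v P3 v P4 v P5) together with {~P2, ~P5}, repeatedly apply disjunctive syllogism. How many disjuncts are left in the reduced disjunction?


Original disjuncts (5): P1, P2, P3, P4, P5
Negated (eliminate): ~P2, ~P5
Remaining disjuncts: P1, P3, P4
Count = 5 - 2 = 3

3


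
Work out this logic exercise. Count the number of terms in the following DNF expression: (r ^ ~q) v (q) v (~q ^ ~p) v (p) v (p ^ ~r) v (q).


A DNF formula is a disjunction of terms (conjunctions).
Terms are separated by v.
Counting the disjuncts: 6 terms.

6


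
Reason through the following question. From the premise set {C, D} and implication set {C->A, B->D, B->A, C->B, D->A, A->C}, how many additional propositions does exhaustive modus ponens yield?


Initial facts: {C, D}
Apply modus ponens to closure:
  C and C->A  =>  A
  C and C->B  =>  B
Final known: {A, B, C, D}
New propositions: {A, B}
Count = 2

2


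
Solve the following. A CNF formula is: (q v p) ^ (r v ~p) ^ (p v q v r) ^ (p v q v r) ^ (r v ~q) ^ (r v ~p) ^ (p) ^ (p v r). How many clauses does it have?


A CNF formula is a conjunction of clauses.
Clauses are separated by ^.
Counting the conjuncts: 8 clauses.

8


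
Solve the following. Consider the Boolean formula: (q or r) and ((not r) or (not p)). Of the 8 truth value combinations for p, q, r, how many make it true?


Evaluate all 8 assignments for p, q, r:
p=0, q=0, r=0: 0
p=0, q=0, r=1: 1
p=0, q=1, r=0: 1
p=0, q=1, r=1: 1
p=1, q=0, r=0: 0
p=1, q=0, r=1: 0
p=1, q=1, r=0: 1
p=1, q=1, r=1: 0
Satisfying count = 4

4


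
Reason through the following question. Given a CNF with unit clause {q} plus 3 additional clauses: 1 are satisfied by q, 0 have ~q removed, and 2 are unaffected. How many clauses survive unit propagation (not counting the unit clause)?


Satisfied (removed): 1
Shortened (remain): 0
Unchanged (remain): 2
Remaining = 0 + 2 = 2

2


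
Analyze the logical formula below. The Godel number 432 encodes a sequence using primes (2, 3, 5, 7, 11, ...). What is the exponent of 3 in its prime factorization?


Factorize 432 by dividing by 3 repeatedly.
Division steps: 3 divides 432 exactly 3 time(s).
Exponent of 3 = 3

3


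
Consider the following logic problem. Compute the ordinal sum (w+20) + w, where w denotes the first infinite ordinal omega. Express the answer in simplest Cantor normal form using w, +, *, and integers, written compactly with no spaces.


Compute (w+20) + w.
Ordinal + is associative but NOT commutative; for finite n>0, n + w = w but w + n stays w+n.
(w+20) + w = w + (20+w) = w + w = w*2 (the finite tail 20 is absorbed by the right w).
Result = w*2

w*2


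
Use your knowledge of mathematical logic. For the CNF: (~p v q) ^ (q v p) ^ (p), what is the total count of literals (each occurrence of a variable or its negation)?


Counting literals in each clause:
Clause 1: 2 literal(s)
Clause 2: 2 literal(s)
Clause 3: 1 literal(s)
Total = 5

5


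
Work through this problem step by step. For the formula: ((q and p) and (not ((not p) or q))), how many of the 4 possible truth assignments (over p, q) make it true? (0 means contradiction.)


Check all 4 assignments:
p=0, q=0: 0
p=0, q=1: 0
p=1, q=0: 0
p=1, q=1: 0
Count of True = 0

0


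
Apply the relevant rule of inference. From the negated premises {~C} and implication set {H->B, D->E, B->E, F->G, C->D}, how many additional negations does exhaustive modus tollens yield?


Initial negated facts: {~C}
Apply modus tollens to closure:
  (no implication fires)
Final negated: {~C}
New negations: {(none)}
Count = 0

0


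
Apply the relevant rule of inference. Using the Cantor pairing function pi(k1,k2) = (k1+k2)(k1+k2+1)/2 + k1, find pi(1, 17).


k1 + k2 = 18
(k1+k2)(k1+k2+1)/2 = 18 * 19 / 2 = 171
pi = 171 + 1 = 172

172


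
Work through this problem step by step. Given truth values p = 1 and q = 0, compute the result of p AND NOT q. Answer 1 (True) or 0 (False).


p = 1, q = 0
Operation: p AND NOT q
Evaluate: 1 AND NOT 0 = 1

1


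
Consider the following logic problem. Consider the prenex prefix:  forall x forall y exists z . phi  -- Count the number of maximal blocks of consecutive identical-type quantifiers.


Quantifier-type sequence: A A E  (A=forall, E=exists)
Group into maximal same-type runs:
  Ax2 | Ex1
Number of blocks = 2

2


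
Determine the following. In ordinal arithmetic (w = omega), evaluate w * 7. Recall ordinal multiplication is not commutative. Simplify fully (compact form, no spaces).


Compute w * 7.
Ordinal * is associative and left-distributive over +, but NOT commutative; for finite n>1, n*w = w but w*n stays w*n.
w * 7 means 7 copies of w concatenated: w*7.
Result = w*7

w*7


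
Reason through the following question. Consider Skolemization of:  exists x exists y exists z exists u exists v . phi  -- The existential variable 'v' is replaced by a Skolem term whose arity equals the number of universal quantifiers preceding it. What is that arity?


Quantifier prefix: exists x exists y exists z exists u exists v
'v' is existentially quantified at position 5.
No universal quantifiers precede it.
Skolem function arity = 0 (a Skolem constant)

0


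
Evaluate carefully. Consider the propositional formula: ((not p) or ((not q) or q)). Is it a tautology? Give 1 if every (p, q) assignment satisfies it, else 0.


Check all 4 assignments:
p=0, q=0: 1
p=0, q=1: 1
p=1, q=0: 1
p=1, q=1: 1
Satisfying count = 4/4.
Tautology iff count = 4: yes.

1


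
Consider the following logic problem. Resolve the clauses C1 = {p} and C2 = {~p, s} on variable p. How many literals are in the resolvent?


Remove p from C1 and ~p from C2.
C1 remainder: {}
C2 remainder: {s}
Union (resolvent): {s}
Resolvent has 1 literal(s).

1


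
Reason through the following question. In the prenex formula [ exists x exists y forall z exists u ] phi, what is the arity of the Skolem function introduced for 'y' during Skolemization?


Quantifier prefix: exists x exists y forall z exists u
'y' is existentially quantified at position 2.
No universal quantifiers precede it.
Skolem function arity = 0 (a Skolem constant)

0


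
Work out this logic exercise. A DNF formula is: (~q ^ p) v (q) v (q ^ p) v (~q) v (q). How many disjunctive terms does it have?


A DNF formula is a disjunction of terms (conjunctions).
Terms are separated by v.
Counting the disjuncts: 5 terms.

5


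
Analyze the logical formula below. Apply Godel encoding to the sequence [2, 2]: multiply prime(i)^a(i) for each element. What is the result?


Encode each element as an exponent of the corresponding prime:
  2^2 = 4
  3^2 = 9
Product = 4 * 9 = 36

36


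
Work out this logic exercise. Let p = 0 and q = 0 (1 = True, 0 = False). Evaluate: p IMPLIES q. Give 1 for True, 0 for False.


p = 0, q = 0
Operation: p IMPLIES q
Evaluate: 0 IMPLIES 0 = 1

1


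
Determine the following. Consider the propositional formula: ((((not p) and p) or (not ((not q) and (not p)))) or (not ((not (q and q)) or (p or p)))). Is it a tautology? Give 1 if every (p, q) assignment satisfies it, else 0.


Check all 4 assignments:
p=0, q=0: 0
p=0, q=1: 1
p=1, q=0: 1
p=1, q=1: 1
Satisfying count = 3/4.
Tautology iff count = 4: no.

0


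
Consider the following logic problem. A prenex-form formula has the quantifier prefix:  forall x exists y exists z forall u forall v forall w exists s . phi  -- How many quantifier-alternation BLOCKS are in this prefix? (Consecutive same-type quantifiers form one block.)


Quantifier-type sequence: A E E A A A E  (A=forall, E=exists)
Group into maximal same-type runs:
  Ax1 | Ex2 | Ax3 | Ex1
Number of blocks = 4

4


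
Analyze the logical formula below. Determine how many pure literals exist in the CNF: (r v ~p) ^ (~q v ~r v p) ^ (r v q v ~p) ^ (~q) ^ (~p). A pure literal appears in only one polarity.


Check each variable for pure literal status:
p: mixed (not pure)
q: mixed (not pure)
r: mixed (not pure)
Pure literal count = 0

0


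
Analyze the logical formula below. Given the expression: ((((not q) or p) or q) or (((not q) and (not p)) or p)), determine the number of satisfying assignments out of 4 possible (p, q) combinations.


Check all 4 assignments:
p=0, q=0: 1
p=0, q=1: 1
p=1, q=0: 1
p=1, q=1: 1
Count of True = 4

4


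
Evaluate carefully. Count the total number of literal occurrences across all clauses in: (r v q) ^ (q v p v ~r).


Counting literals in each clause:
Clause 1: 2 literal(s)
Clause 2: 3 literal(s)
Total = 5

5


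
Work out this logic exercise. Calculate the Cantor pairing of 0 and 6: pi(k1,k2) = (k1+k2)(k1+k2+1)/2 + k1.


k1 + k2 = 6
(k1+k2)(k1+k2+1)/2 = 6 * 7 / 2 = 21
pi = 21 + 0 = 21

21


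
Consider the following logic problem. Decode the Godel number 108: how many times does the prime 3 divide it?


Factorize 108 by dividing by 3 repeatedly.
Division steps: 3 divides 108 exactly 3 time(s).
Exponent of 3 = 3

3


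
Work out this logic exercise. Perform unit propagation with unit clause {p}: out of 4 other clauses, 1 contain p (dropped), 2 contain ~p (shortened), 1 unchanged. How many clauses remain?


Satisfied (removed): 1
Shortened (remain): 2
Unchanged (remain): 1
Remaining = 2 + 1 = 3

3


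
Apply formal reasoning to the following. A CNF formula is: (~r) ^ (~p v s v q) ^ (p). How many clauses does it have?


A CNF formula is a conjunction of clauses.
Clauses are separated by ^.
Counting the conjuncts: 3 clauses.

3


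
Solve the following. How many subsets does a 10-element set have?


The power set of a set with n elements has 2^n elements.
|P(S)| = 2^10 = 1024

1024


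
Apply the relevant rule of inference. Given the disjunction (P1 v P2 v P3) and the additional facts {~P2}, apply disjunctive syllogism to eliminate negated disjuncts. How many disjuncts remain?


Original disjuncts (3): P1, P2, P3
Negated (eliminate): ~P2
Remaining disjuncts: P1, P3
Count = 3 - 1 = 2

2


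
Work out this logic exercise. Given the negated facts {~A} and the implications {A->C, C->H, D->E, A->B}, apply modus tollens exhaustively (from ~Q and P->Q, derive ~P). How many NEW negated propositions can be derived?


Initial negated facts: {~A}
Apply modus tollens to closure:
  (no implication fires)
Final negated: {~A}
New negations: {(none)}
Count = 0

0


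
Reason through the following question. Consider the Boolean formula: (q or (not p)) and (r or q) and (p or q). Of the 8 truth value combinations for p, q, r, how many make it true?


Evaluate all 8 assignments for p, q, r:
p=0, q=0, r=0: 0
p=0, q=0, r=1: 0
p=0, q=1, r=0: 1
p=0, q=1, r=1: 1
p=1, q=0, r=0: 0
p=1, q=0, r=1: 0
p=1, q=1, r=0: 1
p=1, q=1, r=1: 1
Satisfying count = 4

4


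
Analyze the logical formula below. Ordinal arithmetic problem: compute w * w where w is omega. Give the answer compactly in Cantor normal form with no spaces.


Compute w * w.
Ordinal * is associative and left-distributive over +, but NOT commutative; for finite n>1, n*w = w but w*n stays w*n.
w * w = w^2 by definition.
Result = w^2

w^2


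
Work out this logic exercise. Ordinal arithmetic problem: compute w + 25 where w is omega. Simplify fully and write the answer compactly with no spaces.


Compute w + 25.
Ordinal + is associative but NOT commutative; for finite n>0, n + w = w but w + n stays w+n.
w + 25 is already in normal form (a successor ordinal beyond w).
Result = w+25

w+25


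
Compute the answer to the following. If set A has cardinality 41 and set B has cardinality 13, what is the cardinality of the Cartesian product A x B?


The Cartesian product A x B contains all ordered pairs (a, b).
|A x B| = |A| * |B| = 41 * 13 = 533

533


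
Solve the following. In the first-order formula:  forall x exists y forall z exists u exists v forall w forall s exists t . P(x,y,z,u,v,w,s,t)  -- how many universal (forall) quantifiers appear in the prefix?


Quantifier prefix: forall x exists y forall z exists u exists v forall w forall s exists t
Mark each quantifier type:
  U E U E E U U E
Universal count = 4, Existential count = 4
Asked for universal (forall) quantifiers: 4

4


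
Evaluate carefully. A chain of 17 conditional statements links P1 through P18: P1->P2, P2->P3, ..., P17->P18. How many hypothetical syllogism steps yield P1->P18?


With 17 implications in a chain connecting 18 propositions:
P1->P2, P2->P3, ..., P17->P18
Steps needed = (number of implications) - 1 = 17 - 1 = 16

16


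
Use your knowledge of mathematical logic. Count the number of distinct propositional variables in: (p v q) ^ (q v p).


Identify each variable that appears in the formula.
Variables found: p, q
Count = 2

2


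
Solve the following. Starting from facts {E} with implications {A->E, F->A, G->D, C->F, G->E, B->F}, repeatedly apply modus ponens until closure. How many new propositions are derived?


Initial facts: {E}
Apply modus ponens to closure:
  (no implication fires)
Final known: {E}
New propositions: {(none)}
Count = 0

0


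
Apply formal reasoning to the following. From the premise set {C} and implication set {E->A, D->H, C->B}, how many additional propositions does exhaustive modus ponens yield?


Initial facts: {C}
Apply modus ponens to closure:
  C and C->B  =>  B
Final known: {B, C}
New propositions: {B}
Count = 1

1


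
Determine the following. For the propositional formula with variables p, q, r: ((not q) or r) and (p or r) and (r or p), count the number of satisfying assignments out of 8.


Evaluate all 8 assignments for p, q, r:
p=0, q=0, r=0: 0
p=0, q=0, r=1: 1
p=0, q=1, r=0: 0
p=0, q=1, r=1: 1
p=1, q=0, r=0: 1
p=1, q=0, r=1: 1
p=1, q=1, r=0: 0
p=1, q=1, r=1: 1
Satisfying count = 5

5


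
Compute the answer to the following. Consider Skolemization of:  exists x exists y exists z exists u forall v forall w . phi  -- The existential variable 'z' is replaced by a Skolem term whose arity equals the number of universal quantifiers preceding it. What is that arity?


Quantifier prefix: exists x exists y exists z exists u forall v forall w
'z' is existentially quantified at position 3.
No universal quantifiers precede it.
Skolem function arity = 0 (a Skolem constant)

0


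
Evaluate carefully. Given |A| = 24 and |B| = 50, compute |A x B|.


The Cartesian product A x B contains all ordered pairs (a, b).
|A x B| = |A| * |B| = 24 * 50 = 1200

1200


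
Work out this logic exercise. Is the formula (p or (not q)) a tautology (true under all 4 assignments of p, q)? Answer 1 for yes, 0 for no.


Check all 4 assignments:
p=0, q=0: 1
p=0, q=1: 0
p=1, q=0: 1
p=1, q=1: 1
Satisfying count = 3/4.
Tautology iff count = 4: no.

0


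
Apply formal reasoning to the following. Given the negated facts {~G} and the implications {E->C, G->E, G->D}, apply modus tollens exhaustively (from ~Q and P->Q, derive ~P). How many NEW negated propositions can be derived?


Initial negated facts: {~G}
Apply modus tollens to closure:
  (no implication fires)
Final negated: {~G}
New negations: {(none)}
Count = 0

0


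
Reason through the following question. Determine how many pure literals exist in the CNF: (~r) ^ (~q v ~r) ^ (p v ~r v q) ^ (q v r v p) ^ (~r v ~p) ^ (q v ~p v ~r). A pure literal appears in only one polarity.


Check each variable for pure literal status:
p: mixed (not pure)
q: mixed (not pure)
r: mixed (not pure)
Pure literal count = 0

0


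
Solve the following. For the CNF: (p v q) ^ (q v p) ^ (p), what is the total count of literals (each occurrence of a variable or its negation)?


Counting literals in each clause:
Clause 1: 2 literal(s)
Clause 2: 2 literal(s)
Clause 3: 1 literal(s)
Total = 5

5


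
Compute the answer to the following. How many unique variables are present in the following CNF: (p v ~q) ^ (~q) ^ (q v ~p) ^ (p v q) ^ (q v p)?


Identify each variable that appears in the formula.
Variables found: p, q
Count = 2

2


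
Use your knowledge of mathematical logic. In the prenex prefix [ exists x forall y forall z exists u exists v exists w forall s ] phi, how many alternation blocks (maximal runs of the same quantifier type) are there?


Quantifier-type sequence: E A A E E E A  (A=forall, E=exists)
Group into maximal same-type runs:
  Ex1 | Ax2 | Ex3 | Ax1
Number of blocks = 4

4


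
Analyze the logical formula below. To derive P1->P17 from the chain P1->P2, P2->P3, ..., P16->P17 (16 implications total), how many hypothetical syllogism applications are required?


With 16 implications in a chain connecting 17 propositions:
P1->P2, P2->P3, ..., P16->P17
Steps needed = (number of implications) - 1 = 16 - 1 = 15

15


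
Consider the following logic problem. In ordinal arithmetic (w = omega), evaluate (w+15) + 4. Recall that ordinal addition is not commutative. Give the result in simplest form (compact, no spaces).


Compute (w+15) + 4.
Ordinal + is associative but NOT commutative; for finite n>0, n + w = w but w + n stays w+n.
By associativity: (w+15) + 4 = w + (15+4) = w+19.
Result = w+19

w+19


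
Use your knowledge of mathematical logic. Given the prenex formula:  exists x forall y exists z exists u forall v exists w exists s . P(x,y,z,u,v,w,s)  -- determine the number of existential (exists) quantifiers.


Quantifier prefix: exists x forall y exists z exists u forall v exists w exists s
Mark each quantifier type:
  E U E E U E E
Universal count = 2, Existential count = 5
Asked for existential (exists) quantifiers: 5

5


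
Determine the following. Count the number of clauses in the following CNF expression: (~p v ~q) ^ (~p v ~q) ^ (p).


A CNF formula is a conjunction of clauses.
Clauses are separated by ^.
Counting the conjuncts: 3 clauses.

3


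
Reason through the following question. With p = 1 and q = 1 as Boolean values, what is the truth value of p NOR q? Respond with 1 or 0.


p = 1, q = 1
Operation: p NOR q
Evaluate: 1 NOR 1 = 0

0


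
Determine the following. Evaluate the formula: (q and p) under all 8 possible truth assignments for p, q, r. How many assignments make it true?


Check all 8 assignments:
p=0, q=0, r=0: 0
p=0, q=0, r=1: 0
p=0, q=1, r=0: 0
p=0, q=1, r=1: 0
p=1, q=0, r=0: 0
p=1, q=0, r=1: 0
p=1, q=1, r=0: 1
p=1, q=1, r=1: 1
Count of True = 2

2


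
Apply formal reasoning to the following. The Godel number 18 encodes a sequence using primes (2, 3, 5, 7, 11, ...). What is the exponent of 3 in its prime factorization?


Factorize 18 by dividing by 3 repeatedly.
Division steps: 3 divides 18 exactly 2 time(s).
Exponent of 3 = 2

2


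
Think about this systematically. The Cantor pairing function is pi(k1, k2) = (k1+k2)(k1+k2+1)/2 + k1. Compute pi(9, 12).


k1 + k2 = 21
(k1+k2)(k1+k2+1)/2 = 21 * 22 / 2 = 231
pi = 231 + 9 = 240

240


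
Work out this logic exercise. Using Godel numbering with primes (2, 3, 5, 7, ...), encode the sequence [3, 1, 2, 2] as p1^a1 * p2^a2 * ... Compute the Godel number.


Encode each element as an exponent of the corresponding prime:
  2^3 = 8
  3^1 = 3
  5^2 = 25
  7^2 = 49
Product = 8 * 3 * 25 * 49 = 29400

29400


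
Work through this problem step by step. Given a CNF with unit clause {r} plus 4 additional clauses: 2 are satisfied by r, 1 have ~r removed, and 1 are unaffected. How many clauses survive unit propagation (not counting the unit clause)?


Satisfied (removed): 2
Shortened (remain): 1
Unchanged (remain): 1
Remaining = 1 + 1 = 2

2


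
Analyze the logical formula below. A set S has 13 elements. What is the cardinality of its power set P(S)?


The power set of a set with n elements has 2^n elements.
|P(S)| = 2^13 = 8192

8192


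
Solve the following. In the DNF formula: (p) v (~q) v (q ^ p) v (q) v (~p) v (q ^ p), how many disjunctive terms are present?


A DNF formula is a disjunction of terms (conjunctions).
Terms are separated by v.
Counting the disjuncts: 6 terms.

6


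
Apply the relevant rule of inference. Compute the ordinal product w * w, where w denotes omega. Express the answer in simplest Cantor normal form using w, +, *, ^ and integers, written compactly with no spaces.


Compute w * w.
Ordinal * is associative and left-distributive over +, but NOT commutative; for finite n>1, n*w = w but w*n stays w*n.
w * w = w^2 by definition.
Result = w^2

w^2


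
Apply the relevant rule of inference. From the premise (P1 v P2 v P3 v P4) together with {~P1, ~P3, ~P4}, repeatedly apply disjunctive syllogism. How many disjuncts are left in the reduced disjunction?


Original disjuncts (4): P1, P2, P3, P4
Negated (eliminate): ~P1, ~P3, ~P4
Remaining disjuncts: P2
Count = 4 - 3 = 1

1


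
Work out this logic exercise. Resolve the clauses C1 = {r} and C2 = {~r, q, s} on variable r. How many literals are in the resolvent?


Remove r from C1 and ~r from C2.
C1 remainder: {}
C2 remainder: {q, s}
Union (resolvent): {q, s}
Resolvent has 2 literal(s).

2


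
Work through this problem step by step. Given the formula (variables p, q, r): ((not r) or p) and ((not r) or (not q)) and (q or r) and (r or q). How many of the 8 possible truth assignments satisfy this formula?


Evaluate all 8 assignments for p, q, r:
p=0, q=0, r=0: 0
p=0, q=0, r=1: 0
p=0, q=1, r=0: 1
p=0, q=1, r=1: 0
p=1, q=0, r=0: 0
p=1, q=0, r=1: 1
p=1, q=1, r=0: 1
p=1, q=1, r=1: 0
Satisfying count = 3

3


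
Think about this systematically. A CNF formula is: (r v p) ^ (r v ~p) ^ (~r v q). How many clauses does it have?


A CNF formula is a conjunction of clauses.
Clauses are separated by ^.
Counting the conjuncts: 3 clauses.

3


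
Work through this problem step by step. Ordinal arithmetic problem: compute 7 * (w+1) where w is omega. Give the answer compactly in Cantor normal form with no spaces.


Compute 7 * (w+1).
Ordinal * is associative and left-distributive over +, but NOT commutative; for finite n>1, n*w = w but w*n stays w*n.
By left-distributivity: 7 * (w+1) = 7*w + 7*1 = w + 7 = w+7.
Result = w+7

w+7


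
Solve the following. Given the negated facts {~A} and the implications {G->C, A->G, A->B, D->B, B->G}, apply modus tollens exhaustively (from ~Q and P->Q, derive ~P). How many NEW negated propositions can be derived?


Initial negated facts: {~A}
Apply modus tollens to closure:
  (no implication fires)
Final negated: {~A}
New negations: {(none)}
Count = 0

0


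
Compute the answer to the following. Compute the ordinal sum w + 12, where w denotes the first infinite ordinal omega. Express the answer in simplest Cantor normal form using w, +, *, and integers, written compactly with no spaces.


Compute w + 12.
Ordinal + is associative but NOT commutative; for finite n>0, n + w = w but w + n stays w+n.
w + 12 is already in normal form (a successor ordinal beyond w).
Result = w+12

w+12


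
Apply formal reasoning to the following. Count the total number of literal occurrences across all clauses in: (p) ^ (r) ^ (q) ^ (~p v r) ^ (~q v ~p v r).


Counting literals in each clause:
Clause 1: 1 literal(s)
Clause 2: 1 literal(s)
Clause 3: 1 literal(s)
Clause 4: 2 literal(s)
Clause 5: 3 literal(s)
Total = 8

8


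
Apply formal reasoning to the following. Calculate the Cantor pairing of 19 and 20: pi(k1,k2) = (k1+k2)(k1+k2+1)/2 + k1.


k1 + k2 = 39
(k1+k2)(k1+k2+1)/2 = 39 * 40 / 2 = 780
pi = 780 + 19 = 799

799


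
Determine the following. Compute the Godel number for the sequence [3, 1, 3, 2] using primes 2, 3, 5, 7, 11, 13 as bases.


Encode each element as an exponent of the corresponding prime:
  2^3 = 8
  3^1 = 3
  5^3 = 125
  7^2 = 49
Product = 8 * 3 * 125 * 49 = 147000

147000


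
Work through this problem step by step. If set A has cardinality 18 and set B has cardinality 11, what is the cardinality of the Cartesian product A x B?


The Cartesian product A x B contains all ordered pairs (a, b).
|A x B| = |A| * |B| = 18 * 11 = 198

198


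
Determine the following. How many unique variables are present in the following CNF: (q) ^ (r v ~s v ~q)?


Identify each variable that appears in the formula.
Variables found: q, r, s
Count = 3

3


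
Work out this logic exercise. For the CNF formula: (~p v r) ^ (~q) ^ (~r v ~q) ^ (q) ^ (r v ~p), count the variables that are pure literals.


Check each variable for pure literal status:
p: pure negative
q: mixed (not pure)
r: mixed (not pure)
Pure literal count = 1

1
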